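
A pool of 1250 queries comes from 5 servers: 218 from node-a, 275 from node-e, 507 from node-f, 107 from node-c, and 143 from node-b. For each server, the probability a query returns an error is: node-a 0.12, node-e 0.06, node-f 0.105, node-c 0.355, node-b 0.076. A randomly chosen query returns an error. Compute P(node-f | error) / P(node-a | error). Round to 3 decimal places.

By Bayes' rule, posterior ∝ prior × likelihood:
  node-a: 0.1744 × 0.12 = 0.020928
  node-e: 0.22 × 0.06 = 0.0132
  node-f: 0.4056 × 0.105 = 0.042588
  node-c: 0.0856 × 0.355 = 0.030388
  node-b: 0.1144 × 0.076 = 0.0086944
Normalizing constant = 0.1157984.
The ratio is 0.042588 / 0.020928 (the normalizer cancels) = 2.035.

2.035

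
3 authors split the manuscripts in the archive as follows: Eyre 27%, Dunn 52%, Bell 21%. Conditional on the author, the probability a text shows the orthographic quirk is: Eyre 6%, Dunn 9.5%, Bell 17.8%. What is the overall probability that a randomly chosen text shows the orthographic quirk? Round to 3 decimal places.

Prior × likelihood for each hypothesis:
  Eyre: 0.27 × 0.06 = 0.0162
  Dunn: 0.52 × 0.095 = 0.0494
  Bell: 0.21 × 0.178 = 0.03738
P(quirk) = 0.0162 + 0.0494 + 0.03738 = 0.10298 → 0.103.

0.103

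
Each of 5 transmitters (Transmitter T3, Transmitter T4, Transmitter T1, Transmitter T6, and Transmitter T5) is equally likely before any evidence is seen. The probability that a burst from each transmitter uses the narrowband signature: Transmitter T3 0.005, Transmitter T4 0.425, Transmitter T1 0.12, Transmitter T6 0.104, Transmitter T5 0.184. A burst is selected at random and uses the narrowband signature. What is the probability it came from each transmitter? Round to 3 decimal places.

Transmitter T3 0.006, Transmitter T4 0.507, Transmitter T1 0.143, Transmitter T6 0.124, Transmitter T5 0.220

With a uniform prior (1/5 each), posterior ∝ likelihood:
  Transmitter T3: 0.005
  Transmitter T4: 0.425
  Transmitter T1: 0.12
  Transmitter T6: 0.104
  Transmitter T5: 0.184
Total = 0.838.
P(Transmitter T3 | narrowband) = 0.005/0.838 ≈ 0.006
P(Transmitter T4 | narrowband) = 0.425/0.838 ≈ 0.507
P(Transmitter T1 | narrowband) = 0.12/0.838 ≈ 0.143
P(Transmitter T6 | narrowband) = 0.104/0.838 ≈ 0.124
P(Transmitter T5 | narrowband) = 0.184/0.838 ≈ 0.220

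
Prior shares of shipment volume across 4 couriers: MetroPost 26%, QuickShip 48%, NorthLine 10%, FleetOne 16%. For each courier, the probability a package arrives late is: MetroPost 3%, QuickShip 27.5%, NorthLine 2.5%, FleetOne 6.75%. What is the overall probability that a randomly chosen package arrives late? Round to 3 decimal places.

0.153

Prior × likelihood for each hypothesis:
  MetroPost: 0.26 × 0.03 = 0.0078
  QuickShip: 0.48 × 0.275 = 0.132
  NorthLine: 0.1 × 0.025 = 0.0025
  FleetOne: 0.16 × 0.0675 = 0.0108
P(late) = 0.0078 + 0.132 + 0.0025 + 0.0108 = 0.1531 → 0.153.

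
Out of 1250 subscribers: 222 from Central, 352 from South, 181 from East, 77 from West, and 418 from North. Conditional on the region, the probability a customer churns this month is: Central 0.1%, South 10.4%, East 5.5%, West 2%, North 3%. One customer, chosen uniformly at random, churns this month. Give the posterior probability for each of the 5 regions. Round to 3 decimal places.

Unnormalized posteriors (prior × likelihood):
  Central: 0.1776 × 0.001 = 0.0001776
  South: 0.2816 × 0.104 = 0.0292864
  East: 0.1448 × 0.055 = 0.007964
  West: 0.0616 × 0.02 = 0.001232
  North: 0.3344 × 0.03 = 0.010032
Total = 0.048692.
P(Central | churn) = 0.0001776/0.048692 ≈ 0.004
P(South | churn) = 0.0292864/0.048692 ≈ 0.601
P(East | churn) = 0.007964/0.048692 ≈ 0.164
P(West | churn) = 0.001232/0.048692 ≈ 0.025
P(North | churn) = 0.010032/0.048692 ≈ 0.206
(Check: 0.004+0.601+0.164+0.025+0.206 = 1.000.)

Central 0.004, South 0.601, East 0.164, West 0.025, North 0.206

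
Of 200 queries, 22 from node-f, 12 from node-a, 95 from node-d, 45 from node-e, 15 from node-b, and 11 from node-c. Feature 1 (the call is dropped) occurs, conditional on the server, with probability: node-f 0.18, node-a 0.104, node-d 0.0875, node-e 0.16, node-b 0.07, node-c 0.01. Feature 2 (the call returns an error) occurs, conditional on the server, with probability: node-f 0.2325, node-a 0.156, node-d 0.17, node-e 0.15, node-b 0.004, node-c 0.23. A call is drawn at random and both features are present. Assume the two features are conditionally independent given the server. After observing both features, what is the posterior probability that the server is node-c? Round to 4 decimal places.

0.0070

Compute prior × likelihood for every hypothesis:
  node-f: 0.11 × 0.18 × 0.2325 = 0.0046035
  node-a: 0.06 × 0.104 × 0.156 = 0.00097344
  node-d: 0.475 × 0.0875 × 0.17 = 0.007065625
  node-e: 0.225 × 0.16 × 0.15 = 0.0054
  node-b: 0.075 × 0.07 × 0.004 = 0.000021
  node-c: 0.055 × 0.01 × 0.23 = 0.0001265
Normalizing constant = 0.018190065.
P(node-c | evidence) = 0.0001265 / 0.018190065 ≈ 0.0070.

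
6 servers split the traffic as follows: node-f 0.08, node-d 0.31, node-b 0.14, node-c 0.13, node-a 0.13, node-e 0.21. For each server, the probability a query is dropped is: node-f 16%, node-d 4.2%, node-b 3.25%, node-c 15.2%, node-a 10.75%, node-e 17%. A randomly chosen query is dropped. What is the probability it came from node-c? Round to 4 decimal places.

0.1980

Prior × likelihood for each hypothesis:
  node-f: 0.08 × 0.16 = 0.0128
  node-d: 0.31 × 0.042 = 0.01302
  node-b: 0.14 × 0.0325 = 0.00455
  node-c: 0.13 × 0.152 = 0.01976
  node-a: 0.13 × 0.1075 = 0.013975
  node-e: 0.21 × 0.17 = 0.0357
Normalizing constant = 0.099805.
P(node-c | evidence) = 0.01976 / 0.099805 ≈ 0.1980.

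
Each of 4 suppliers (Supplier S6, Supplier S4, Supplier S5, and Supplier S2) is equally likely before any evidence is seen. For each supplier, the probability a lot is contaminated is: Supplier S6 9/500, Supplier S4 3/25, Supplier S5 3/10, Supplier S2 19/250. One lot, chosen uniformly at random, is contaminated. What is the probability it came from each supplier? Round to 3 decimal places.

Supplier S6 0.035, Supplier S4 0.233, Supplier S5 0.584, Supplier S2 0.148

With a uniform prior (1/4 each), posterior ∝ likelihood:
  Supplier S6: 0.018
  Supplier S4: 0.12
  Supplier S5: 0.3
  Supplier S2: 0.076
Total = 0.514.
P(Supplier S6 | contaminated) = 0.018/0.514 ≈ 0.035
P(Supplier S4 | contaminated) = 0.12/0.514 ≈ 0.233
P(Supplier S5 | contaminated) = 0.3/0.514 ≈ 0.584
P(Supplier S2 | contaminated) = 0.076/0.514 ≈ 0.148
(Check: 0.035+0.233+0.584+0.148 = 1.000.)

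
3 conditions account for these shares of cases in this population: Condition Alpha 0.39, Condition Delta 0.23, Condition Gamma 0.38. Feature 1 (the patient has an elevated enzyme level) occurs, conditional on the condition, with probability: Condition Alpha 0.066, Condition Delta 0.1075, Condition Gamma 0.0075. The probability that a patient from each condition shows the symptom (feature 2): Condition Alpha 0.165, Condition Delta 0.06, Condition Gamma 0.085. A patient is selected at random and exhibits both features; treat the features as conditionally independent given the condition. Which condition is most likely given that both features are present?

Prior × likelihood for each hypothesis:
  Condition Alpha: 0.39 × 0.066 × 0.165 = 0.0042471
  Condition Delta: 0.23 × 0.1075 × 0.06 = 0.0014835
  Condition Gamma: 0.38 × 0.0075 × 0.085 = 0.00024225
Sum = 0.00597285.
Largest term belongs to Condition Alpha, so Condition Alpha is most probable.

Condition Alpha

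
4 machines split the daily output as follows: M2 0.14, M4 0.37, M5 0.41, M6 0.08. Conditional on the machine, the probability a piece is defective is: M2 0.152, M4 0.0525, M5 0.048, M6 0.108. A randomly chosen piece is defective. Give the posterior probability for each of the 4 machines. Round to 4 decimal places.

M2 0.3083, M4 0.2814, M5 0.2851, M6 0.1252

Prior × likelihood for each hypothesis:
  M2: 0.14 × 0.152 = 0.02128
  M4: 0.37 × 0.0525 = 0.019425
  M5: 0.41 × 0.048 = 0.01968
  M6: 0.08 × 0.108 = 0.00864
Total = 0.069025.
P(M2 | defective) = 0.02128/0.069025 ≈ 0.3083
P(M4 | defective) = 0.019425/0.069025 ≈ 0.2814
P(M5 | defective) = 0.01968/0.069025 ≈ 0.2851
P(M6 | defective) = 0.00864/0.069025 ≈ 0.1252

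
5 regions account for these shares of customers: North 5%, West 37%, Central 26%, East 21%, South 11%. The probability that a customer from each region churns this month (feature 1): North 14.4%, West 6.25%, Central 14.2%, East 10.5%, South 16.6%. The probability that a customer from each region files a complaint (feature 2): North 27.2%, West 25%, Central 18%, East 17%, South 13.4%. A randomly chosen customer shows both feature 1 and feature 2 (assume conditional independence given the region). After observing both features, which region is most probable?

Central

Prior × likelihood for each hypothesis:
  North: 0.05 × 0.144 × 0.272 = 0.0019584
  West: 0.37 × 0.0625 × 0.25 = 0.00578125
  Central: 0.26 × 0.142 × 0.18 = 0.0066456
  East: 0.21 × 0.105 × 0.17 = 0.0037485
  South: 0.11 × 0.166 × 0.134 = 0.00244684
Sum = 0.02058059.
Largest term belongs to Central, so Central is most probable.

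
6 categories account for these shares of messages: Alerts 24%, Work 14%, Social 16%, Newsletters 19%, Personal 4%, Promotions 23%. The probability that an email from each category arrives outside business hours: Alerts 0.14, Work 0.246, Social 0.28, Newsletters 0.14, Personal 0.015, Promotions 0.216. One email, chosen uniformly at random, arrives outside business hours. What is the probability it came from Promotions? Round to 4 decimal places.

0.2619

Compute prior × likelihood for every hypothesis:
  Alerts: 0.24 × 0.14 = 0.0336
  Work: 0.14 × 0.246 = 0.03444
  Social: 0.16 × 0.28 = 0.0448
  Newsletters: 0.19 × 0.14 = 0.0266
  Personal: 0.04 × 0.015 = 0.0006
  Promotions: 0.23 × 0.216 = 0.04968
Normalizing constant = 0.18972.
P(Promotions | evidence) = 0.04968 / 0.18972 ≈ 0.2619.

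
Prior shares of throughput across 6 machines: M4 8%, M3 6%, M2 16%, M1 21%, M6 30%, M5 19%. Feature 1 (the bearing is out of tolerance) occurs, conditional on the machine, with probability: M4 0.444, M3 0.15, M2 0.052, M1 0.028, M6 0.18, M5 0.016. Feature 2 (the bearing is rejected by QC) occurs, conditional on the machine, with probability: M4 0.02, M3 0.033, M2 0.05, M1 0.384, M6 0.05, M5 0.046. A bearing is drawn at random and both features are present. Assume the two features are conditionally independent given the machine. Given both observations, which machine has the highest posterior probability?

Prior × likelihood for each hypothesis:
  M4: 0.08 × 0.444 × 0.02 = 0.0007104
  M3: 0.06 × 0.15 × 0.033 = 0.000297
  M2: 0.16 × 0.052 × 0.05 = 0.000416
  M1: 0.21 × 0.028 × 0.384 = 0.00225792
  M6: 0.3 × 0.18 × 0.05 = 0.0027
  M5: 0.19 × 0.016 × 0.046 = 0.00013984
Total = 0.00652116.
Largest term belongs to M6, so M6 is most probable.

M6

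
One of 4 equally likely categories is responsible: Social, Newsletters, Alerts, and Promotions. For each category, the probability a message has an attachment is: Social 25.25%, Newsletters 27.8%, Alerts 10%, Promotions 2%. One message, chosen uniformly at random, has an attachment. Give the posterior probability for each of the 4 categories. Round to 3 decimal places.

Social 0.388, Newsletters 0.427, Alerts 0.154, Promotions 0.031

Since the prior is uniform, the posterior is proportional to the likelihood:
  Social: 0.2525
  Newsletters: 0.278
  Alerts: 0.1
  Promotions: 0.02
Normalizing constant = 0.6505.
P(Social | attachment) = 0.2525/0.6505 ≈ 0.388
P(Newsletters | attachment) = 0.278/0.6505 ≈ 0.427
P(Alerts | attachment) = 0.1/0.6505 ≈ 0.154
P(Promotions | attachment) = 0.02/0.6505 ≈ 0.031
(Check: 0.388+0.427+0.154+0.031 = 1.000.)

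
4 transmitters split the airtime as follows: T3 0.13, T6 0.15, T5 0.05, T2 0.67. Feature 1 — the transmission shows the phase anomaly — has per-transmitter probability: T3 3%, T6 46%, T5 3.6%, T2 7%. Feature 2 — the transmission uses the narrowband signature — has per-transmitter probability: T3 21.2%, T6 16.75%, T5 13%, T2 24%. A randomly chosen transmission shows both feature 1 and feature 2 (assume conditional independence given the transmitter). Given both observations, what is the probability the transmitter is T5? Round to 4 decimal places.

0.0098

Unnormalized posteriors (prior × likelihood):
  T3: 0.13 × 0.03 × 0.212 = 0.0008268
  T6: 0.15 × 0.46 × 0.1675 = 0.0115575
  T5: 0.05 × 0.036 × 0.13 = 0.000234
  T2: 0.67 × 0.07 × 0.24 = 0.011256
Total = 0.0238743.
P(T5 | evidence) = 0.000234 / 0.0238743 ≈ 0.0098.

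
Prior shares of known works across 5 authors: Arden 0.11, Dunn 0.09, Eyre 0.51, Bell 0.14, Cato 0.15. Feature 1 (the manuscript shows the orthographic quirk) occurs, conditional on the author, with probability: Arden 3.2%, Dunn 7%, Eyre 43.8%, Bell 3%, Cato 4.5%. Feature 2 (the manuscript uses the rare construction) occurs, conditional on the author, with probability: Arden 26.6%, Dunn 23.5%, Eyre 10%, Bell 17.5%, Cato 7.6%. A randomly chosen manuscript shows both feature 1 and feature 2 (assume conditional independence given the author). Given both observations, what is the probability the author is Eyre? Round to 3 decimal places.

0.859

Unnormalized posteriors (prior × likelihood):
  Arden: 0.11 × 0.032 × 0.266 = 0.00093632
  Dunn: 0.09 × 0.07 × 0.235 = 0.0014805
  Eyre: 0.51 × 0.438 × 0.1 = 0.022338
  Bell: 0.14 × 0.03 × 0.175 = 0.000735
  Cato: 0.15 × 0.045 × 0.076 = 0.000513
Sum = 0.02600282.
P(Eyre | evidence) = 0.022338 / 0.02600282 ≈ 0.859.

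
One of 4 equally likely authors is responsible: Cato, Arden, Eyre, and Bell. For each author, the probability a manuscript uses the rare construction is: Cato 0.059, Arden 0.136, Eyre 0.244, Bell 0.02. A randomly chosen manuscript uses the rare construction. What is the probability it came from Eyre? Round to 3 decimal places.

With a uniform prior (1/4 each), posterior ∝ likelihood:
  Cato: 0.059
  Arden: 0.136
  Eyre: 0.244
  Bell: 0.02
Total = 0.459.
P(Eyre | evidence) = 0.244 / 0.459 ≈ 0.532.

0.532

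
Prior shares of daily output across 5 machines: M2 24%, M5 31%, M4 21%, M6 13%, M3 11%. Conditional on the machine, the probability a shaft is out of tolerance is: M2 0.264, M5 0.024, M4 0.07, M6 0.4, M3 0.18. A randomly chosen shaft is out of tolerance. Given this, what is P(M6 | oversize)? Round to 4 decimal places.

By Bayes' rule, posterior ∝ prior × likelihood:
  M2: 0.24 × 0.264 = 0.06336
  M5: 0.31 × 0.024 = 0.00744
  M4: 0.21 × 0.07 = 0.0147
  M6: 0.13 × 0.4 = 0.052
  M3: 0.11 × 0.18 = 0.0198
Normalizing constant = 0.1573.
P(M6 | evidence) = 0.052 / 0.1573 ≈ 0.3306.

0.3306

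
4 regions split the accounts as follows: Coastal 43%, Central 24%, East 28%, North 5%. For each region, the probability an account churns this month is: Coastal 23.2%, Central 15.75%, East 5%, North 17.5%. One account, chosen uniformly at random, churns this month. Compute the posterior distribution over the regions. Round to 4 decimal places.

Coastal 0.6223, Central 0.2358, East 0.0873, North 0.0546

Unnormalized posteriors (prior × likelihood):
  Coastal: 0.43 × 0.232 = 0.09976
  Central: 0.24 × 0.1575 = 0.0378
  East: 0.28 × 0.05 = 0.014
  North: 0.05 × 0.175 = 0.00875
Sum = 0.16031.
P(Coastal | churn) = 0.09976/0.16031 ≈ 0.6223
P(Central | churn) = 0.0378/0.16031 ≈ 0.2358
P(East | churn) = 0.014/0.16031 ≈ 0.0873
P(North | churn) = 0.00875/0.16031 ≈ 0.0546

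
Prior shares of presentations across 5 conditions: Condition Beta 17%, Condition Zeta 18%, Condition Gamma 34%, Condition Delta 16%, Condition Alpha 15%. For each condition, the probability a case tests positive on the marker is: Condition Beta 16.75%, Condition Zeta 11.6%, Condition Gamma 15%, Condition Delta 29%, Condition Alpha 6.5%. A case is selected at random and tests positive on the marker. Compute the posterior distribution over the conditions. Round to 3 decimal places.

Condition Beta 0.182, Condition Zeta 0.133, Condition Gamma 0.326, Condition Delta 0.296, Condition Alpha 0.062

Compute prior × likelihood for every hypothesis:
  Condition Beta: 0.17 × 0.1675 = 0.028475
  Condition Zeta: 0.18 × 0.116 = 0.02088
  Condition Gamma: 0.34 × 0.15 = 0.051
  Condition Delta: 0.16 × 0.29 = 0.0464
  Condition Alpha: 0.15 × 0.065 = 0.00975
Sum = 0.156505.
P(Condition Beta | marker-positive) = 0.028475/0.156505 ≈ 0.182
P(Condition Zeta | marker-positive) = 0.02088/0.156505 ≈ 0.133
P(Condition Gamma | marker-positive) = 0.051/0.156505 ≈ 0.326
P(Condition Delta | marker-positive) = 0.0464/0.156505 ≈ 0.296
P(Condition Alpha | marker-positive) = 0.00975/0.156505 ≈ 0.062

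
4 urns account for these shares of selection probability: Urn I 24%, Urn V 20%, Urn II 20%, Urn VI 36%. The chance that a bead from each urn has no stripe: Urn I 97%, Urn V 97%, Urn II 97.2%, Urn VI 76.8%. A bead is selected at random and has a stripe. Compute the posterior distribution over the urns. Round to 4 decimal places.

Taking complements, P(striped | each) = Urn I 0.03, Urn V 0.03, Urn II 0.028, Urn VI 0.232.
Unnormalized posteriors (prior × likelihood):
  Urn I: 0.24 × 0.03 = 0.0072
  Urn V: 0.2 × 0.03 = 0.006
  Urn II: 0.2 × 0.028 = 0.0056
  Urn VI: 0.36 × 0.232 = 0.08352
Total = 0.10232.
P(Urn I | striped) = 0.0072/0.10232 ≈ 0.0704
P(Urn V | striped) = 0.006/0.10232 ≈ 0.0586
P(Urn II | striped) = 0.0056/0.10232 ≈ 0.0547
P(Urn VI | striped) = 0.08352/0.10232 ≈ 0.8163

Urn I 0.0704, Urn V 0.0586, Urn II 0.0547, Urn VI 0.8163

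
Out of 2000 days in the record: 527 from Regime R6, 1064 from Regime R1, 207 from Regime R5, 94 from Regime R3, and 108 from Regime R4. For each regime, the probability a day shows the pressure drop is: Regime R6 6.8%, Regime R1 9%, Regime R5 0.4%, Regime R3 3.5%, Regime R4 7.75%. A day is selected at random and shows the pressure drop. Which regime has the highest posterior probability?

Prior × likelihood for each hypothesis:
  Regime R6: 0.2635 × 0.068 = 0.017918
  Regime R1: 0.532 × 0.09 = 0.04788
  Regime R5: 0.1035 × 0.004 = 0.000414
  Regime R3: 0.047 × 0.035 = 0.001645
  Regime R4: 0.054 × 0.0775 = 0.004185
Sum = 0.072042.
Largest term belongs to Regime R1, so Regime R1 is most probable.

Regime R1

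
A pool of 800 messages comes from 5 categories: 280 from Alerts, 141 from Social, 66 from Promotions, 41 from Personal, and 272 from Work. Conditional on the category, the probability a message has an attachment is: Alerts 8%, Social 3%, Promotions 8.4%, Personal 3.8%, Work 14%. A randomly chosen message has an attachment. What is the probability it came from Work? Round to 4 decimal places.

Unnormalized posteriors (prior × likelihood):
  Alerts: 0.35 × 0.08 = 0.028
  Social: 0.17625 × 0.03 = 0.0052875
  Promotions: 0.0825 × 0.084 = 0.00693
  Personal: 0.05125 × 0.038 = 0.0019475
  Work: 0.34 × 0.14 = 0.0476
Sum = 0.089765.
P(Work | evidence) = 0.0476 / 0.089765 ≈ 0.5303.

0.5303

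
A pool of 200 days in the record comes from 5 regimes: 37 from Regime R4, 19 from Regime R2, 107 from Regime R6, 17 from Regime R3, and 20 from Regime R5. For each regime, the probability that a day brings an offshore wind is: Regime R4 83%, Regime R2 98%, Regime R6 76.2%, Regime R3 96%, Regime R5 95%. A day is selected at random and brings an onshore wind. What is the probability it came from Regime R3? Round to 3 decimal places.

0.020

Taking complements, P(onshore | each) = Regime R4 0.17, Regime R2 0.02, Regime R6 0.238, Regime R3 0.04, Regime R5 0.05.
Unnormalized posteriors (prior × likelihood):
  Regime R4: 0.185 × 0.17 = 0.03145
  Regime R2: 0.095 × 0.02 = 0.0019
  Regime R6: 0.535 × 0.238 = 0.12733
  Regime R3: 0.085 × 0.04 = 0.0034
  Regime R5: 0.1 × 0.05 = 0.005
Total = 0.16908.
P(Regime R3 | evidence) = 0.0034 / 0.16908 ≈ 0.020.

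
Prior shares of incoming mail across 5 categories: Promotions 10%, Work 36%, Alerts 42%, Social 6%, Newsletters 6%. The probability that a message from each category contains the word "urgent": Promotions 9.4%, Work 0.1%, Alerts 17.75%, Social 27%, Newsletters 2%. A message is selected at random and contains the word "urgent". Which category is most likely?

By Bayes' rule, posterior ∝ prior × likelihood:
  Promotions: 0.1 × 0.094 = 0.0094
  Work: 0.36 × 0.001 = 0.00036
  Alerts: 0.42 × 0.1775 = 0.07455
  Social: 0.06 × 0.27 = 0.0162
  Newsletters: 0.06 × 0.02 = 0.0012
Total = 0.10171.
Largest term belongs to Alerts, so Alerts is most probable.

Alerts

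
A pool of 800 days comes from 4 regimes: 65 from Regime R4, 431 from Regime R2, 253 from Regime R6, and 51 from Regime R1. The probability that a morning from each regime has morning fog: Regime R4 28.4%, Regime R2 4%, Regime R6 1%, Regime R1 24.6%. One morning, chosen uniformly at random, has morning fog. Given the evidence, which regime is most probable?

Regime R4

Prior × likelihood for each hypothesis:
  Regime R4: 0.08125 × 0.284 = 0.023075
  Regime R2: 0.53875 × 0.04 = 0.02155
  Regime R6: 0.31625 × 0.01 = 0.0031625
  Regime R1: 0.06375 × 0.246 = 0.0156825
Normalizing constant = 0.06347.
Largest term belongs to Regime R4, so Regime R4 is most probable.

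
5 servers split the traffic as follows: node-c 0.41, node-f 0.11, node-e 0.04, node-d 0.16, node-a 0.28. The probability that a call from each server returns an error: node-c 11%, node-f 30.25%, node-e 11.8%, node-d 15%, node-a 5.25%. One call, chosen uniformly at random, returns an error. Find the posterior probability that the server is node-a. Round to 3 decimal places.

Unnormalized posteriors (prior × likelihood):
  node-c: 0.41 × 0.11 = 0.0451
  node-f: 0.11 × 0.3025 = 0.033275
  node-e: 0.04 × 0.118 = 0.00472
  node-d: 0.16 × 0.15 = 0.024
  node-a: 0.28 × 0.0525 = 0.0147
Sum = 0.121795.
P(node-a | evidence) = 0.0147 / 0.121795 ≈ 0.121.

0.121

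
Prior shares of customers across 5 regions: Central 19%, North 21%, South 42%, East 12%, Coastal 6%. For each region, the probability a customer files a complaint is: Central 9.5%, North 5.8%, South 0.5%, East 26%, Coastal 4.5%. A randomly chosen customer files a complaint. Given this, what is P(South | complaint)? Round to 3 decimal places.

0.032

Compute prior × likelihood for every hypothesis:
  Central: 0.19 × 0.095 = 0.01805
  North: 0.21 × 0.058 = 0.01218
  South: 0.42 × 0.005 = 0.0021
  East: 0.12 × 0.26 = 0.0312
  Coastal: 0.06 × 0.045 = 0.0027
Normalizing constant = 0.06623.
P(South | evidence) = 0.0021 / 0.06623 ≈ 0.032.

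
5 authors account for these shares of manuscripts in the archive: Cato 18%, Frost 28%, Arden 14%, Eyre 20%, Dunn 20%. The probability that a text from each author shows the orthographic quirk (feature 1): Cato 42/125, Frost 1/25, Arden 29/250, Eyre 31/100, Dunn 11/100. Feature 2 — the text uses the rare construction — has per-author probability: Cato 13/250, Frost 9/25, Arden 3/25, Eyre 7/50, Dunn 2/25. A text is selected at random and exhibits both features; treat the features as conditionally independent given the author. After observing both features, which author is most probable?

Eyre

By Bayes' rule, posterior ∝ prior × likelihood:
  Cato: 0.18 × 0.336 × 0.052 = 0.00314496
  Frost: 0.28 × 0.04 × 0.36 = 0.004032
  Arden: 0.14 × 0.116 × 0.12 = 0.0019488
  Eyre: 0.2 × 0.31 × 0.14 = 0.00868
  Dunn: 0.2 × 0.11 × 0.08 = 0.00176
Sum = 0.01956576.
Largest term belongs to Eyre, so Eyre is most probable.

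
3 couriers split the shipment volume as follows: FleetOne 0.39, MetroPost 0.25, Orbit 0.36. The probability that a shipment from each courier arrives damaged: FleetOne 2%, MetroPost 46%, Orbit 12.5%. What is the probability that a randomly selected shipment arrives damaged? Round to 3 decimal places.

Compute prior × likelihood for every hypothesis:
  FleetOne: 0.39 × 0.02 = 0.0078
  MetroPost: 0.25 × 0.46 = 0.115
  Orbit: 0.36 × 0.125 = 0.045
P(damaged) = 0.0078 + 0.115 + 0.045 = 0.1678 → 0.168.

0.168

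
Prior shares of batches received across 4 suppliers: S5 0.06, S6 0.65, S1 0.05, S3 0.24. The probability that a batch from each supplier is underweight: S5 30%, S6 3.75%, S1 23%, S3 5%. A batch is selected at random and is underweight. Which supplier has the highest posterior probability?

S6

Prior × likelihood for each hypothesis:
  S5: 0.06 × 0.3 = 0.018
  S6: 0.65 × 0.0375 = 0.024375
  S1: 0.05 × 0.23 = 0.0115
  S3: 0.24 × 0.05 = 0.012
Normalizing constant = 0.065875.
Largest term belongs to S6, so S6 is most probable.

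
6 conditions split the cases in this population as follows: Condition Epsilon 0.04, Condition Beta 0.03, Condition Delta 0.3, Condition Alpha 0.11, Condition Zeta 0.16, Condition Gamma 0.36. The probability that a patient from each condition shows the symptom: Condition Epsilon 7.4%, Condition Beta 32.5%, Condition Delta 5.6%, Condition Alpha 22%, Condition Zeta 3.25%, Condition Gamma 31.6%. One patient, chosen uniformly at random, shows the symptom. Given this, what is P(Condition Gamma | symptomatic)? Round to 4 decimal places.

By Bayes' rule, posterior ∝ prior × likelihood:
  Condition Epsilon: 0.04 × 0.074 = 0.00296
  Condition Beta: 0.03 × 0.325 = 0.00975
  Condition Delta: 0.3 × 0.056 = 0.0168
  Condition Alpha: 0.11 × 0.22 = 0.0242
  Condition Zeta: 0.16 × 0.0325 = 0.0052
  Condition Gamma: 0.36 × 0.316 = 0.11376
Sum = 0.17267.
P(Condition Gamma | evidence) = 0.11376 / 0.17267 ≈ 0.6588.

0.6588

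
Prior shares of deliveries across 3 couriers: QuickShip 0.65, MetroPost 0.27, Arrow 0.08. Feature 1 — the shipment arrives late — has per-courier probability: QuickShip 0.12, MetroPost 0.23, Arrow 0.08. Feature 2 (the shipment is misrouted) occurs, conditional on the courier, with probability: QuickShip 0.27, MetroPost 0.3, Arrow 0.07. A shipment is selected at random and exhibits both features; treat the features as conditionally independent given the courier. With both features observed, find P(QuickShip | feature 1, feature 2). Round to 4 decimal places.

0.5247

Prior × likelihood for each hypothesis:
  QuickShip: 0.65 × 0.12 × 0.27 = 0.02106
  MetroPost: 0.27 × 0.23 × 0.3 = 0.01863
  Arrow: 0.08 × 0.08 × 0.07 = 0.000448
Sum = 0.040138.
P(QuickShip | evidence) = 0.02106 / 0.040138 ≈ 0.5247.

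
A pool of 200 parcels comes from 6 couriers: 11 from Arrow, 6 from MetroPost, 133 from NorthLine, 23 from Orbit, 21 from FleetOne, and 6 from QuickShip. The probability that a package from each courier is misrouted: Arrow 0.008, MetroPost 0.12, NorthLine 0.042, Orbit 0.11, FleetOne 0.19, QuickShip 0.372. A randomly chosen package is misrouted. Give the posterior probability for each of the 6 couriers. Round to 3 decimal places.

By Bayes' rule, posterior ∝ prior × likelihood:
  Arrow: 0.055 × 0.008 = 0.00044
  MetroPost: 0.03 × 0.12 = 0.0036
  NorthLine: 0.665 × 0.042 = 0.02793
  Orbit: 0.115 × 0.11 = 0.01265
  FleetOne: 0.105 × 0.19 = 0.01995
  QuickShip: 0.03 × 0.372 = 0.01116
Total = 0.07573.
P(Arrow | misrouted) = 0.00044/0.07573 ≈ 0.006
P(MetroPost | misrouted) = 0.0036/0.07573 ≈ 0.048
P(NorthLine | misrouted) = 0.02793/0.07573 ≈ 0.369
P(Orbit | misrouted) = 0.01265/0.07573 ≈ 0.167
P(FleetOne | misrouted) = 0.01995/0.07573 ≈ 0.263
P(QuickShip | misrouted) = 0.01116/0.07573 ≈ 0.147

Arrow 0.006, MetroPost 0.048, NorthLine 0.369, Orbit 0.167, FleetOne 0.263, QuickShip 0.147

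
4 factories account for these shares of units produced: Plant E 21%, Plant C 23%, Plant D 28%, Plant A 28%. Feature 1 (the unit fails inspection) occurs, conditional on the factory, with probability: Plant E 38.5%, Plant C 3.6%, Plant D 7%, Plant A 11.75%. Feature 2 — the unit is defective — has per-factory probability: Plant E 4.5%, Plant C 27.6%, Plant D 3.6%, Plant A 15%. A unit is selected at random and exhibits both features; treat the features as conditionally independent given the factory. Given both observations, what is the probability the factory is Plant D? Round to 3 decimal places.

Unnormalized posteriors (prior × likelihood):
  Plant E: 0.21 × 0.385 × 0.045 = 0.00363825
  Plant C: 0.23 × 0.036 × 0.276 = 0.00228528
  Plant D: 0.28 × 0.07 × 0.036 = 0.0007056
  Plant A: 0.28 × 0.1175 × 0.15 = 0.004935
Total = 0.01156413.
P(Plant D | evidence) = 0.0007056 / 0.01156413 ≈ 0.061.

0.061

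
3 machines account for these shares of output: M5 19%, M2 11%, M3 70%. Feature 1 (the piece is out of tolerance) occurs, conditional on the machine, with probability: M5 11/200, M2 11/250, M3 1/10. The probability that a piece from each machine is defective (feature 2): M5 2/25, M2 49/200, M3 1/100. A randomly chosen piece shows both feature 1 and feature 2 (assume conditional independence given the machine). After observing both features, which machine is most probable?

Unnormalized posteriors (prior × likelihood):
  M5: 0.19 × 0.055 × 0.08 = 0.000836
  M2: 0.11 × 0.044 × 0.245 = 0.0011858
  M3: 0.7 × 0.1 × 0.01 = 0.0007
Total = 0.0027218.
Largest term belongs to M2, so M2 is most probable.

M2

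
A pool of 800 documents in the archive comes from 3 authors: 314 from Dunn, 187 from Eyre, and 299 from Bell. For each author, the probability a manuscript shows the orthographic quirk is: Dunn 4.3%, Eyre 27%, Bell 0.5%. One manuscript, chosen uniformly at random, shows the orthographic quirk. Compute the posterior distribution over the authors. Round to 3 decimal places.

Compute prior × likelihood for every hypothesis:
  Dunn: 0.3925 × 0.043 = 0.0168775
  Eyre: 0.23375 × 0.27 = 0.0631125
  Bell: 0.37375 × 0.005 = 0.00186875
Normalizing constant = 0.08185875.
P(Dunn | quirk) = 0.0168775/0.08185875 ≈ 0.206
P(Eyre | quirk) = 0.0631125/0.08185875 ≈ 0.771
P(Bell | quirk) = 0.00186875/0.08185875 ≈ 0.023
(Check: 0.206+0.771+0.023 = 1.000.)

Dunn 0.206, Eyre 0.771, Bell 0.023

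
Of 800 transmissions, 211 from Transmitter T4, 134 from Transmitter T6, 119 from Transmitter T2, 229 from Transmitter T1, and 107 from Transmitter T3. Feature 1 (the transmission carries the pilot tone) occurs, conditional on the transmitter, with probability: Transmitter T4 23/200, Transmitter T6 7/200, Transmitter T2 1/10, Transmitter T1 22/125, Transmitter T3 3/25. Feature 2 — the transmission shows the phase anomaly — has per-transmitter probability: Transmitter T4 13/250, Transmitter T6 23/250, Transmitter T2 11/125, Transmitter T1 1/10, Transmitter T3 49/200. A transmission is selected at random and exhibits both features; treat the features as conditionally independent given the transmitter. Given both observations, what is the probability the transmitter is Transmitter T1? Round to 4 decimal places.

0.4064

Prior × likelihood for each hypothesis:
  Transmitter T4: 0.26375 × 0.115 × 0.052 = 0.001577225
  Transmitter T6: 0.1675 × 0.035 × 0.092 = 0.00053935
  Transmitter T2: 0.14875 × 0.1 × 0.088 = 0.001309
  Transmitter T1: 0.28625 × 0.176 × 0.1 = 0.005038
  Transmitter T3: 0.13375 × 0.12 × 0.245 = 0.00393225
Total = 0.012395825.
P(Transmitter T1 | evidence) = 0.005038 / 0.012395825 ≈ 0.4064.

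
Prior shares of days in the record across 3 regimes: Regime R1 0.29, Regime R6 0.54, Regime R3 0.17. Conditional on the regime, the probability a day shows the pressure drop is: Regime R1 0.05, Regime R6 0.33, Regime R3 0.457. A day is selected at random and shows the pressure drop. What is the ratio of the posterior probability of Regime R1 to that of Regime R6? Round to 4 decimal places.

0.0814

Compute prior × likelihood for every hypothesis:
  Regime R1: 0.29 × 0.05 = 0.0145
  Regime R6: 0.54 × 0.33 = 0.1782
  Regime R3: 0.17 × 0.457 = 0.07769
Normalizing constant = 0.27039.
The ratio is 0.0145 / 0.1782 (the normalizer cancels) = 0.0814.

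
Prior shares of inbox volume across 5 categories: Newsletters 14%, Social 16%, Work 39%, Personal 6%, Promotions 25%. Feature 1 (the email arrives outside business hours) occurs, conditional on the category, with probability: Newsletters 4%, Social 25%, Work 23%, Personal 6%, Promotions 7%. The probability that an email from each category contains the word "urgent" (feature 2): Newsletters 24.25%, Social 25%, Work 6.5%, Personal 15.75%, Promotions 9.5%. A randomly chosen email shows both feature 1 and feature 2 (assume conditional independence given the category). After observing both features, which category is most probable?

Compute prior × likelihood for every hypothesis:
  Newsletters: 0.14 × 0.04 × 0.2425 = 0.001358
  Social: 0.16 × 0.25 × 0.25 = 0.01
  Work: 0.39 × 0.23 × 0.065 = 0.0058305
  Personal: 0.06 × 0.06 × 0.1575 = 0.000567
  Promotions: 0.25 × 0.07 × 0.095 = 0.0016625
Normalizing constant = 0.019418.
Largest term belongs to Social, so Social is most probable.

Social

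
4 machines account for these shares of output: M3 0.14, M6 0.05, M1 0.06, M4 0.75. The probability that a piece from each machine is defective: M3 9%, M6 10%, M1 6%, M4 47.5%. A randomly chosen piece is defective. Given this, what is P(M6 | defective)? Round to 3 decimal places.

By Bayes' rule, posterior ∝ prior × likelihood:
  M3: 0.14 × 0.09 = 0.0126
  M6: 0.05 × 0.1 = 0.005
  M1: 0.06 × 0.06 = 0.0036
  M4: 0.75 × 0.475 = 0.35625
Total = 0.37745.
P(M6 | evidence) = 0.005 / 0.37745 ≈ 0.013.

0.013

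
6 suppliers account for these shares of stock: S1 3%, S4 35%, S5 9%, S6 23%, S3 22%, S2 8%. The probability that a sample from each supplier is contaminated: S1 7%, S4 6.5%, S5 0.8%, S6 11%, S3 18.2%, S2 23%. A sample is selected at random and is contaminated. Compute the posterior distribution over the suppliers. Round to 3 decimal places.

S1 0.019, S4 0.208, S5 0.007, S6 0.231, S3 0.366, S2 0.168

Unnormalized posteriors (prior × likelihood):
  S1: 0.03 × 0.07 = 0.0021
  S4: 0.35 × 0.065 = 0.02275
  S5: 0.09 × 0.008 = 0.00072
  S6: 0.23 × 0.11 = 0.0253
  S3: 0.22 × 0.182 = 0.04004
  S2: 0.08 × 0.23 = 0.0184
Normalizing constant = 0.10931.
P(S1 | contaminated) = 0.0021/0.10931 ≈ 0.019
P(S4 | contaminated) = 0.02275/0.10931 ≈ 0.208
P(S5 | contaminated) = 0.00072/0.10931 ≈ 0.007
P(S6 | contaminated) = 0.0253/0.10931 ≈ 0.231
P(S3 | contaminated) = 0.04004/0.10931 ≈ 0.366
P(S2 | contaminated) = 0.0184/0.10931 ≈ 0.168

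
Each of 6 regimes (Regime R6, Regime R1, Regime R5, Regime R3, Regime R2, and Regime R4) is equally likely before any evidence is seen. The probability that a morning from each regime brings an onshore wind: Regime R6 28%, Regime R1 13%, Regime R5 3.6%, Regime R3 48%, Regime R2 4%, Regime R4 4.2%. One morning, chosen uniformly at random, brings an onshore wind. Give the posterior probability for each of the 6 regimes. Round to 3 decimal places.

With a uniform prior (1/6 each), posterior ∝ likelihood:
  Regime R6: 0.28
  Regime R1: 0.13
  Regime R5: 0.036
  Regime R3: 0.48
  Regime R2: 0.04
  Regime R4: 0.042
Sum = 1.008.
P(Regime R6 | onshore) = 0.28/1.008 ≈ 0.278
P(Regime R1 | onshore) = 0.13/1.008 ≈ 0.129
P(Regime R5 | onshore) = 0.036/1.008 ≈ 0.036
P(Regime R3 | onshore) = 0.48/1.008 ≈ 0.476
P(Regime R2 | onshore) = 0.04/1.008 ≈ 0.040
P(Regime R4 | onshore) = 0.042/1.008 ≈ 0.042

Regime R6 0.278, Regime R1 0.129, Regime R5 0.036, Regime R3 0.476, Regime R2 0.040, Regime R4 0.042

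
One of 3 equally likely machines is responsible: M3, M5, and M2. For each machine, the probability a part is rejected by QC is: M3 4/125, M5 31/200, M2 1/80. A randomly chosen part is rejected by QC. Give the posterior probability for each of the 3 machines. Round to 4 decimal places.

With a uniform prior (1/3 each), posterior ∝ likelihood:
  M3: 0.032
  M5: 0.155
  M2: 0.0125
Normalizing constant = 0.1995.
P(M3 | rejected) = 0.032/0.1995 ≈ 0.1604
P(M5 | rejected) = 0.155/0.1995 ≈ 0.7769
P(M2 | rejected) = 0.0125/0.1995 ≈ 0.0627

M3 0.1604, M5 0.7769, M2 0.0627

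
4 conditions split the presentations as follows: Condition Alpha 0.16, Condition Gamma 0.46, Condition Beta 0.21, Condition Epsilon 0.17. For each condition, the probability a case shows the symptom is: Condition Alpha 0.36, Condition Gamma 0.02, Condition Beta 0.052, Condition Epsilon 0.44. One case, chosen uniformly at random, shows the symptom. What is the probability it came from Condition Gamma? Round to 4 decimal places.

0.0603

Compute prior × likelihood for every hypothesis:
  Condition Alpha: 0.16 × 0.36 = 0.0576
  Condition Gamma: 0.46 × 0.02 = 0.0092
  Condition Beta: 0.21 × 0.052 = 0.01092
  Condition Epsilon: 0.17 × 0.44 = 0.0748
Sum = 0.15252.
P(Condition Gamma | evidence) = 0.0092 / 0.15252 ≈ 0.0603.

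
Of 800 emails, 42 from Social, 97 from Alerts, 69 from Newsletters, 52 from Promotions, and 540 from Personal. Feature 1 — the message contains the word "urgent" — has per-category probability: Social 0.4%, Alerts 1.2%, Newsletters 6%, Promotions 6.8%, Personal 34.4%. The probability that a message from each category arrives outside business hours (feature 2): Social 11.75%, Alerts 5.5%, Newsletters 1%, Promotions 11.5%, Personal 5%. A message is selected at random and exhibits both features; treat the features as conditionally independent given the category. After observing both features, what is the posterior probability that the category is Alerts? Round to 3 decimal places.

0.007

Unnormalized posteriors (prior × likelihood):
  Social: 0.0525 × 0.004 × 0.1175 = 0.000024675
  Alerts: 0.12125 × 0.012 × 0.055 = 0.000080025
  Newsletters: 0.08625 × 0.06 × 0.01 = 0.00005175
  Promotions: 0.065 × 0.068 × 0.115 = 0.0005083
  Personal: 0.675 × 0.344 × 0.05 = 0.01161
Total = 0.01227475.
P(Alerts | evidence) = 0.000080025 / 0.01227475 ≈ 0.007.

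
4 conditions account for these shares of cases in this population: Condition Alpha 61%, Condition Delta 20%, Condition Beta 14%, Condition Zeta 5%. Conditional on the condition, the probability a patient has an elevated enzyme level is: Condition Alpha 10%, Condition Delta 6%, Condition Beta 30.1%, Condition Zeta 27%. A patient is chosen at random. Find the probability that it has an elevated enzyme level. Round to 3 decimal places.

Compute prior × likelihood for every hypothesis:
  Condition Alpha: 0.61 × 0.1 = 0.061
  Condition Delta: 0.2 × 0.06 = 0.012
  Condition Beta: 0.14 × 0.301 = 0.04214
  Condition Zeta: 0.05 × 0.27 = 0.0135
P(elevated) = 0.061 + 0.012 + 0.04214 + 0.0135 = 0.12864 → 0.129.

0.129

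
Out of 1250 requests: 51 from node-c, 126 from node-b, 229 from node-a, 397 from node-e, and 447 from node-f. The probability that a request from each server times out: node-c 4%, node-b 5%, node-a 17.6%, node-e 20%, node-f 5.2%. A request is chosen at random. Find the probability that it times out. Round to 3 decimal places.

0.121

Compute prior × likelihood for every hypothesis:
  node-c: 0.0408 × 0.04 = 0.001632
  node-b: 0.1008 × 0.05 = 0.00504
  node-a: 0.1832 × 0.176 = 0.0322432
  node-e: 0.3176 × 0.2 = 0.06352
  node-f: 0.3576 × 0.052 = 0.0185952
P(timeout) = 0.001632 + 0.00504 + 0.0322432 + 0.06352 + 0.0185952 = 0.1210304 → 0.121.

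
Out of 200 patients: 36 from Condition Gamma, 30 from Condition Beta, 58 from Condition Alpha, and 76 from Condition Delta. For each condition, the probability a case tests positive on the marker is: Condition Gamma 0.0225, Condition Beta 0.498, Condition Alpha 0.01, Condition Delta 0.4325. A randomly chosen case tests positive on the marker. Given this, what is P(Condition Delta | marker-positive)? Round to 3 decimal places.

Compute prior × likelihood for every hypothesis:
  Condition Gamma: 0.18 × 0.0225 = 0.00405
  Condition Beta: 0.15 × 0.498 = 0.0747
  Condition Alpha: 0.29 × 0.01 = 0.0029
  Condition Delta: 0.38 × 0.4325 = 0.16435
Sum = 0.246.
P(Condition Delta | evidence) = 0.16435 / 0.246 ≈ 0.668.

0.668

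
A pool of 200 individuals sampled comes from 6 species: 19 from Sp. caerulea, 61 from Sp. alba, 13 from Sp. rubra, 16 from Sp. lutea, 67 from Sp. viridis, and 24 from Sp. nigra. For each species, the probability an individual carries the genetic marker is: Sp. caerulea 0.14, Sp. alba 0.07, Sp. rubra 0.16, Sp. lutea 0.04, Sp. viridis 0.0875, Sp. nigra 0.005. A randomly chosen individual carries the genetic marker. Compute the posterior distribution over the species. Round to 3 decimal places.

Prior × likelihood for each hypothesis:
  Sp. caerulea: 0.095 × 0.14 = 0.0133
  Sp. alba: 0.305 × 0.07 = 0.02135
  Sp. rubra: 0.065 × 0.16 = 0.0104
  Sp. lutea: 0.08 × 0.04 = 0.0032
  Sp. viridis: 0.335 × 0.0875 = 0.0293125
  Sp. nigra: 0.12 × 0.005 = 0.0006
Normalizing constant = 0.0781625.
P(Sp. caerulea | marker) = 0.0133/0.0781625 ≈ 0.170
P(Sp. alba | marker) = 0.02135/0.0781625 ≈ 0.273
P(Sp. rubra | marker) = 0.0104/0.0781625 ≈ 0.133
P(Sp. lutea | marker) = 0.0032/0.0781625 ≈ 0.041
P(Sp. viridis | marker) = 0.0293125/0.0781625 ≈ 0.375
P(Sp. nigra | marker) = 0.0006/0.0781625 ≈ 0.008

Sp. caerulea 0.170, Sp. alba 0.273, Sp. rubra 0.133, Sp. lutea 0.041, Sp. viridis 0.375, Sp. nigra 0.008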